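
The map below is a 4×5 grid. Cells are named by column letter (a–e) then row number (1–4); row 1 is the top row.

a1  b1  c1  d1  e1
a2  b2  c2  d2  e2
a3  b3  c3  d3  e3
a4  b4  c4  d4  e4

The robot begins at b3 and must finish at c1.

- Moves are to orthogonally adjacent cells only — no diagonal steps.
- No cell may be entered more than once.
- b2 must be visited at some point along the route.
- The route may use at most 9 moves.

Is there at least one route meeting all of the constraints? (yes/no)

yes

One route that works: b3 → b2 → b1 → c1.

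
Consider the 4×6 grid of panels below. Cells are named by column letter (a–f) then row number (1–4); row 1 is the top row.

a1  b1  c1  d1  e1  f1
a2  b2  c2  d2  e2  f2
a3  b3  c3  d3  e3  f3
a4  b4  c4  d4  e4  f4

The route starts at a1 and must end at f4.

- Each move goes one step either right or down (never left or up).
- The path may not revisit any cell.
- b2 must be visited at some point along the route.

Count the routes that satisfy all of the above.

A right/down-only route from a1 to f4 makes exactly 3 down-moves and 5 right-moves in some order.
With no other constraints that would be C(8,3) = 56 routes.
Split at b2 and multiply the segment counts: a1→b2: 2; b2→f4: 15; product = 30.
That gives 30 routes.

30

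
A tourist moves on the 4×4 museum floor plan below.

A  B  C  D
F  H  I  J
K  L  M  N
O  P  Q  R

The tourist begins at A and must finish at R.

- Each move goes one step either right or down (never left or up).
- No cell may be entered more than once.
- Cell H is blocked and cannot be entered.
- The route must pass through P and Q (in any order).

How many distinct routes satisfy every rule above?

2

A right/down-only route from A to R makes exactly 3 down-moves and 3 right-moves in some order.
With no other constraints that would be C(6,3) = 20 routes.
A monotone route can only reach the required cells in the order P, Q, so split there and multiply the segment counts (each segment already excludes blocked cells): A→P: 2; P→Q: 1; Q→R: 1; product = 2.
That gives 2 routes.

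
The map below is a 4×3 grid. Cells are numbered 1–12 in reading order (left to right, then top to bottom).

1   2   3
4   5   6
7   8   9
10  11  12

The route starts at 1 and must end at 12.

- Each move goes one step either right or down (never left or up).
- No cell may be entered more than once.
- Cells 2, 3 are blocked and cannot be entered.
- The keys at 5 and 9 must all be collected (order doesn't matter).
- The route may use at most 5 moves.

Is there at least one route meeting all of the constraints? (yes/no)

One route that works: 1 → 4 → 5 → 8 → 9 → 12.

yes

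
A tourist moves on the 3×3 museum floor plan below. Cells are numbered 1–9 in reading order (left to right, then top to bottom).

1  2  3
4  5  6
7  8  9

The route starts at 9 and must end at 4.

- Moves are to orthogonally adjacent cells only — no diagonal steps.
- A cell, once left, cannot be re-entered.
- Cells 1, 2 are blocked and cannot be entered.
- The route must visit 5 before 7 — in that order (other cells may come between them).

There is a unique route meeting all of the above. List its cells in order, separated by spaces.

The waypoints must appear in the order 5, 7, with no cell reused.
Route from 9: up to 6, left to 5, down to 8, left to 7, up to 4 — 5 moves in all.
Check: order respected (5 at step 2, 7 at step 4).

9 6 5 8 7 4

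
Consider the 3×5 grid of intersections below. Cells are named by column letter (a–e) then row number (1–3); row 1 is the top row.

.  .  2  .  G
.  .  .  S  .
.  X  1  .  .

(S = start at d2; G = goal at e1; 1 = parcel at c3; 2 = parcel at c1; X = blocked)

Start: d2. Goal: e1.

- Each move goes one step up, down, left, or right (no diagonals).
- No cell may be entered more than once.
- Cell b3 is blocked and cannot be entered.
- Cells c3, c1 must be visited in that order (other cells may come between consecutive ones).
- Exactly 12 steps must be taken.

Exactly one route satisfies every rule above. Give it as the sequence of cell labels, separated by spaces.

d2 e2 e3 d3 c3 c2 b2 a2 a1 b1 c1 d1 e1

The waypoints must appear in the order c3, c1, with no cell reused.
Route from d2: right 1 to e2, down 1 to e3, left 2 to c3, up 1 to c2, left 2 to a2, up 1 to a1, right 4 to e1 — 12 moves in all.
Check: order respected (1 at step 4, 2 at step 10); 12 moves as required.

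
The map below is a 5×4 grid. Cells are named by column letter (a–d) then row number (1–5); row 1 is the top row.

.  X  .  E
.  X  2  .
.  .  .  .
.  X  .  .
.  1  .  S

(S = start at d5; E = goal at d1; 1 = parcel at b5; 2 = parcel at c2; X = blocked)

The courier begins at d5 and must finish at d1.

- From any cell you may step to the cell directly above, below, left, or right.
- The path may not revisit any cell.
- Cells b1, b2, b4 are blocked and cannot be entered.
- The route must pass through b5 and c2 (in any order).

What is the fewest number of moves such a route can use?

10

Any route passes through b5 and c2 in some order between d5 and d1. Summing Manhattan distances along each leg and taking the cheapest ordering (d5 → b5 → c2 → d1) gives a lower bound of 2 + 4 + 2 = 8 moves.
The shortest route satisfying every rule uses 10 moves: d5 → c5 → b5 → a5 → a4 → a3 → b3 → c3 → c2 → c1 → d1.
The bound of 8 isn't tight here; checking systematically, no route of length 8 through 9 satisfies every constraint, so 10 is the minimum.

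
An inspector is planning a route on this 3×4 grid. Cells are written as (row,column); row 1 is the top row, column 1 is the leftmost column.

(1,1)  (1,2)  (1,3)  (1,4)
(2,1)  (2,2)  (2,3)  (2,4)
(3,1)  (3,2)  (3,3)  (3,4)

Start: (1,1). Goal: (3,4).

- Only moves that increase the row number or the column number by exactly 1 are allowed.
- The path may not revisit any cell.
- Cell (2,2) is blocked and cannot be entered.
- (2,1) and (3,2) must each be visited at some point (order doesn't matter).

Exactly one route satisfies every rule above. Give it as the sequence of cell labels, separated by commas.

Moves only go right or down, so the column and row indices never decrease.
Route from (1,1): down 2 to (3,1), right 3 to (3,4) — 5 moves in all.
Check: all required cells visited.

(1,1), (2,1), (3,1), (3,2), (3,3), (3,4)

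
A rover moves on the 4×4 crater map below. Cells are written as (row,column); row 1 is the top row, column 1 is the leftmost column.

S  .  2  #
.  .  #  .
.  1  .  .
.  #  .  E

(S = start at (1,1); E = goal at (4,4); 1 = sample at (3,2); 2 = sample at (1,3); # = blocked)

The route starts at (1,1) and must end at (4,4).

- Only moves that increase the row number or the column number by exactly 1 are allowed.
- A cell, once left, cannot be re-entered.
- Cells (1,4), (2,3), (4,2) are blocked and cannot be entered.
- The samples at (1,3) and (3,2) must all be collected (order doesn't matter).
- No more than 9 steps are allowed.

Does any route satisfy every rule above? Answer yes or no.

no

(3,2) is below but to the left of (1,3): going (1,3) → (3,2) would need a leftward move and (3,2) → (1,3) an upward move, so no right/down-only route can visit both required cells.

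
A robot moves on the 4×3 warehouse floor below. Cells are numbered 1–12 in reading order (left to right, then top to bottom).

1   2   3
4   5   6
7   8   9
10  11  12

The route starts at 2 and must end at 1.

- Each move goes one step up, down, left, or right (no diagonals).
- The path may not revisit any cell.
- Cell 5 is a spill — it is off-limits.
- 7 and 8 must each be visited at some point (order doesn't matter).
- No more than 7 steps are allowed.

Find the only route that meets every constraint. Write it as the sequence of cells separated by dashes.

2 - 3 - 6 - 9 - 8 - 7 - 4 - 1

Any route must reach 7 and 8 and still end at 1 within 7 moves, so the order of the required stops is forced.
Route from 2: right 1 to 3, down 2 to 9, left 2 to 7, up 2 to 1 — 7 moves in all.
Check: all required cells visited; 7 ≤ 7 moves.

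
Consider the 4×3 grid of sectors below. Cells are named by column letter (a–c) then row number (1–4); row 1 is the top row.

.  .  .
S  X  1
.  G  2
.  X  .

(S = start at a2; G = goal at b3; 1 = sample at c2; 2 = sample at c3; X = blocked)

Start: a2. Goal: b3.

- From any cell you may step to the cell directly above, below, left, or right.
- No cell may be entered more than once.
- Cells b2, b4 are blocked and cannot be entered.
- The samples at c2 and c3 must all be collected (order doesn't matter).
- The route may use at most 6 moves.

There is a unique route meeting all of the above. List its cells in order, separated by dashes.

a2 - a1 - b1 - c1 - c2 - c3 - b3

Any route must reach c2 and c3 and still end at b3 within 6 moves, so the order of the required stops is forced.
Route from a2: up 1 to a1, right 2 to c1, down 2 to c3, left 1 to b3 — 6 moves in all.
Check: all required cells visited; 6 ≤ 6 moves.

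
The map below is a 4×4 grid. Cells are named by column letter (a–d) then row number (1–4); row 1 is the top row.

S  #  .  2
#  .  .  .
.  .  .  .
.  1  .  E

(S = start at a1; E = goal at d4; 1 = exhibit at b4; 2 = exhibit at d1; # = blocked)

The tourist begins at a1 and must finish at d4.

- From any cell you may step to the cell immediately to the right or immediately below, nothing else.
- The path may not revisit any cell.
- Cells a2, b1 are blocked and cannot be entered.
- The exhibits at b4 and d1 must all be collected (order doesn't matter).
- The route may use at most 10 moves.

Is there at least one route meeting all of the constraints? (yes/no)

b4 is below but to the left of d1: going d1 → b4 would need a leftward move and b4 → d1 an upward move, so no right/down-only route can visit both required cells.

no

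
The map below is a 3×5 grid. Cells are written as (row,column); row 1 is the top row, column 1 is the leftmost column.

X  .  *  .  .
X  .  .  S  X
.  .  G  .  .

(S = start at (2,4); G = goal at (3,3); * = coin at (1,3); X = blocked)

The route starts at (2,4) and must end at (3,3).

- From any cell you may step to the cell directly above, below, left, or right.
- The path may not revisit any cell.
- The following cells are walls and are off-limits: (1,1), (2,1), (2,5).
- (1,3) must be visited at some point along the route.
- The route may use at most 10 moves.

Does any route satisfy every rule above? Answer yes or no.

One route that works: (2,4) → (1,4) → (1,3) → (2,3) → (3,3).

yes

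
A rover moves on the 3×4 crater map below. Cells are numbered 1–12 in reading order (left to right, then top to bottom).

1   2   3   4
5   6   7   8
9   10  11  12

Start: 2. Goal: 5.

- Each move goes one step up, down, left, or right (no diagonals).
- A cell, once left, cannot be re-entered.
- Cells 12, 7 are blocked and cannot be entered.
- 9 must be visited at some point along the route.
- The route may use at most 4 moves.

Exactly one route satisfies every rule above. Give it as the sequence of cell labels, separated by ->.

2 -> 6 -> 10 -> 9 -> 5

Any route must reach 9 and still end at 5 within 4 moves, so the order of the required stops is forced.
Route from 2: 2× down (reaching 10), left to 9, up to 5 — 4 moves in all.
Check: all required cells visited; 4 ≤ 4 moves.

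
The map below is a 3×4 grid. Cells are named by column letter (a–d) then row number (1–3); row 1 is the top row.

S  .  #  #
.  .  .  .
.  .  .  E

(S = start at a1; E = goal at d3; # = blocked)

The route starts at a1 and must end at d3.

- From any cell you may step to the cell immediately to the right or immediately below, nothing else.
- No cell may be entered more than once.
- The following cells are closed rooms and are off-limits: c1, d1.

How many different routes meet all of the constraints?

A right/down-only route from a1 to d3 makes exactly 2 down-moves and 3 right-moves in some order.
With no other constraints that would be C(5,2) = 10 routes.
Subtract routes through each blocked cell (inclusion–exclusion for overlaps): − through c1: 3 − through d1: 1 + through c1&d1: 1 → 7.
That gives 7 routes.

7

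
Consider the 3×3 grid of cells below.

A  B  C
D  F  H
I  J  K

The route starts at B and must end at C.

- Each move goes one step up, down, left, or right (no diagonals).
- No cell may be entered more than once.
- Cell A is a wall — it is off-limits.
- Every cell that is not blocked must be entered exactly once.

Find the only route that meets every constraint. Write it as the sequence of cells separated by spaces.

Need to visit all 8 open cells exactly once, starting at B and ending at C.
Route from B: down 1 to F, left 1 to D, down 1 to I, right 2 to K, up 2 to C — 7 moves in all.
Check: all 8 open cells covered.

B F D I J K H C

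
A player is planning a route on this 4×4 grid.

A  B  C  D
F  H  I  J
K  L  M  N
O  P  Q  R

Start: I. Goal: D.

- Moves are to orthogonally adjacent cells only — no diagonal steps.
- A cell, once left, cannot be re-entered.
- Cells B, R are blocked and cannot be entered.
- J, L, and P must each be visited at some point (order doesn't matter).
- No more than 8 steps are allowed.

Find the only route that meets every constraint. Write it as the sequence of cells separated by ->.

The budget equals the shortest possible length, so every move has to be on a shortest route through the required cells.
Route from I: left 1 to H, down 2 to P, right 1 to Q, up 1 to M, right 1 to N, up 2 to D — 8 moves in all.
Check: all required cells visited; 8 ≤ 8 moves.

I -> H -> L -> P -> Q -> M -> N -> J -> D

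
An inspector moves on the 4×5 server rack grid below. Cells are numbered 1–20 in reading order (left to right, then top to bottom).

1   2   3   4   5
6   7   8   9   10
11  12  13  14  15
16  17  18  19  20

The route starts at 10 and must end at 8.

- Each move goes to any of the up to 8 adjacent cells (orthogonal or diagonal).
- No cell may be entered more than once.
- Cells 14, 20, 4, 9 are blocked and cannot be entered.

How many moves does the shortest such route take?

4

With diagonal moves allowed, the Chebyshev distance max(|Δrow|,|Δcol|) from 10 to 8 is 2, so at least 2 moves are needed.
That bound ignores the blocked cells. Measuring each leg by the fewest moves that actually steer around them (10→8: 4) raises the lower bound to 4.
A route of 4 moves exists: 10 → 15 → 19 → 13 → 8.
Since 4 matches that lower bound, it is optimal.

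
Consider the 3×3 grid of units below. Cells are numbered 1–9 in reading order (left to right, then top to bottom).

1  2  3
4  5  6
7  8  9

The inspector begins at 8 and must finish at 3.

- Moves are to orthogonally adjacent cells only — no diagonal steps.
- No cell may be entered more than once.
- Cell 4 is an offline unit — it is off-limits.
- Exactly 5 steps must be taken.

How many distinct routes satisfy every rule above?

Need simple routes of exactly 5 moves from 8 to 3 (Manhattan distance 3, so 1 moves are spent on a detour and 1 undoing it).
Enumerating: 8 9 6 5 2 3.
That gives 1 route.

1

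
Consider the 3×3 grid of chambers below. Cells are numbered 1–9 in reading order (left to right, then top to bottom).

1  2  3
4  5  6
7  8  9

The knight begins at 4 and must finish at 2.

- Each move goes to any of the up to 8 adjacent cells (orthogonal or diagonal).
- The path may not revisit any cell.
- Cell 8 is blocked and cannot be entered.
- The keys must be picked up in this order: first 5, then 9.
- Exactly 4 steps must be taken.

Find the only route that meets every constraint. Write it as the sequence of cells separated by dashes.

4 - 5 - 9 - 6 - 2

The waypoints must appear in the order 5, 9, with no cell reused.
Route from 4: right 1 to 5, down-right 1 to 9, up 1 to 6, up-left 1 to 2 — 4 moves in all.
Check: order respected (5 at step 1, 9 at step 2); 4 moves as required.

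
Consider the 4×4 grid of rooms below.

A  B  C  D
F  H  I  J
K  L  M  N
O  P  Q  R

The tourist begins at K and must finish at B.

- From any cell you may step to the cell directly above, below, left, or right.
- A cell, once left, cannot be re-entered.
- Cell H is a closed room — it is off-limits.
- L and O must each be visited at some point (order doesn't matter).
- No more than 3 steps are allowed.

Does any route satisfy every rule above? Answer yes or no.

Even ignoring the no-revisit rule, getting from K to B, taking the cheapest ordering K → O → L → B needs at least 1 + 2 + 4 = 7 moves (fewest moves per leg, detouring around blocked cells), which exceeds the 3-move limit.

no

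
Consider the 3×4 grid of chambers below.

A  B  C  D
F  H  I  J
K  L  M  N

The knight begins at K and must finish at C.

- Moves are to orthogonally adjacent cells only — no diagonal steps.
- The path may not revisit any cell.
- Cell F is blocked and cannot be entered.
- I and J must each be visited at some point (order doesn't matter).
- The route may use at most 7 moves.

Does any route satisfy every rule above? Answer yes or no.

yes

One route that works: K → L → H → I → J → D → C.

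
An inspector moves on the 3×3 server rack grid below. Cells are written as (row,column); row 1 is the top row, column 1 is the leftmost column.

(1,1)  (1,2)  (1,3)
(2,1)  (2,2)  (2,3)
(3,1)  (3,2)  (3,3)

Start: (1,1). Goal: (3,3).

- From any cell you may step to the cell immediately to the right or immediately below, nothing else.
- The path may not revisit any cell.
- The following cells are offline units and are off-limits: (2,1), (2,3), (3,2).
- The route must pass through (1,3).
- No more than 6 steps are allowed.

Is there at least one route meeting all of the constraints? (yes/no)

no

Every right/down route from (1,3) to (3,3) runs into a blocked cell, so that leg cannot be completed.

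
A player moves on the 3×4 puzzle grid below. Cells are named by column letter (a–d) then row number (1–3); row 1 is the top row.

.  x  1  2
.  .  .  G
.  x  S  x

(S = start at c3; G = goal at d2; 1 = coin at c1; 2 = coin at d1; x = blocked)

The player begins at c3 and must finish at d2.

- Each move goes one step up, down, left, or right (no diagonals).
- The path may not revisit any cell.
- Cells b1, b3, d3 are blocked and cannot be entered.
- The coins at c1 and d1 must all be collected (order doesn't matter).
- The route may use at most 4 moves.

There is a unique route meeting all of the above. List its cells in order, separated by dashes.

c3 - c2 - c1 - d1 - d2

The budget equals the shortest possible length, so every move has to be on a shortest route through the required cells.
Route from c3: 2× up (reaching c1), right to d1, down to d2 — 4 moves in all.
Check: all required cells visited; 4 ≤ 4 moves.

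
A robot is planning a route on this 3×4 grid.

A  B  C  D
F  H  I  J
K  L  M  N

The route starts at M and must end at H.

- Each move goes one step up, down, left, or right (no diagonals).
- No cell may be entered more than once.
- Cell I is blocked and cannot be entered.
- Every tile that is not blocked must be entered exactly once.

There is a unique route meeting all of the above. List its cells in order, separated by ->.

Need to visit all 11 open cells exactly once, starting at M and ending at H.
Route from M: right to N, 2× up (reaching D), 3× left (reaching A), 2× down (reaching K), right to L, up to H — 10 moves in all.
Check: all 11 open cells covered.

M -> N -> J -> D -> C -> B -> A -> F -> K -> L -> H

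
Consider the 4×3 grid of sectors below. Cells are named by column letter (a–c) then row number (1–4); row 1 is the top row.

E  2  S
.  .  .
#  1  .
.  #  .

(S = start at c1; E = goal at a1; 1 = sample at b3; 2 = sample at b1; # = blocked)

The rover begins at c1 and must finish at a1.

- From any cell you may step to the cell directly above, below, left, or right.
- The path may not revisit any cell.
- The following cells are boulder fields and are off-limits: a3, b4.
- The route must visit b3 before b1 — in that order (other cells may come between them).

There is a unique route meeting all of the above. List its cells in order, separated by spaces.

The waypoints must appear in the order b3, b1, with no cell reused.
Route from c1: down 2 to c3, left 1 to b3, up 2 to b1, left 1 to a1 — 6 moves in all.
Check: order respected (1 at step 3, 2 at step 5).

c1 c2 c3 b3 b2 b1 a1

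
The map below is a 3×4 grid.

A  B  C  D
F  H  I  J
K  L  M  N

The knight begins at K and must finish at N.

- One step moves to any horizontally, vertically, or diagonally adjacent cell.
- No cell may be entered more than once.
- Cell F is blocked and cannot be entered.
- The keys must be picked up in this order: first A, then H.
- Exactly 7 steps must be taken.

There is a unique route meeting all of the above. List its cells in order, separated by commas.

The waypoints must appear in the order A, H, with no cell reused.
Route from K: right to L, up-right to I, up-left to B, left to A, 2× down-right (reaching M), right to N — 7 moves in all.
Check: order respected (A at step 4, H at step 5); 7 moves as required.

K, L, I, B, A, H, M, N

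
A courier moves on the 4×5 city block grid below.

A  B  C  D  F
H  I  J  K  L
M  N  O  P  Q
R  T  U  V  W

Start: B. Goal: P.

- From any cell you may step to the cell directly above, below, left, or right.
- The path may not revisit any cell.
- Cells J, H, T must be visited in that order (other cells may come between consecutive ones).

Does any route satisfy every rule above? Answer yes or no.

One route that works: B → C → J → I → H → M → R → T → N → O → P.

yes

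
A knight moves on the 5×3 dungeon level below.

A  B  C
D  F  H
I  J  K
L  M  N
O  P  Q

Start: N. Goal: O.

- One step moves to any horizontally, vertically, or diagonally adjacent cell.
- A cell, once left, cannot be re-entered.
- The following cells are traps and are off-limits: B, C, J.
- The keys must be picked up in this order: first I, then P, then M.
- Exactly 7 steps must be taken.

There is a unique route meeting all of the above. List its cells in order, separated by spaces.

The waypoints must appear in the order I, P, M, with no cell reused.
Route from N: up to K, up-left to F, down-left to I, down to L, down-right to P, up to M, down-left to O — 7 moves in all.
Check: order respected (I at step 3, P at step 5, M at step 6); 7 moves as required.

N K F I L P M O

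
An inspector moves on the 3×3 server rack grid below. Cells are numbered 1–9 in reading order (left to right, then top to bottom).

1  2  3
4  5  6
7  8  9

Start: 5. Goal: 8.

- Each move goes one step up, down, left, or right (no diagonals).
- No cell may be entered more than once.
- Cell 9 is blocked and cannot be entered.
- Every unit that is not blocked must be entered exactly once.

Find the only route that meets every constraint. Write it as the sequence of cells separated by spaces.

5 6 3 2 1 4 7 8

Need to visit all 8 open cells exactly once, starting at 5 and ending at 8.
Route from 5: right to 6, up to 3, 2× left (reaching 1), 2× down (reaching 7), right to 8 — 7 moves in all.
Check: all 8 open cells covered.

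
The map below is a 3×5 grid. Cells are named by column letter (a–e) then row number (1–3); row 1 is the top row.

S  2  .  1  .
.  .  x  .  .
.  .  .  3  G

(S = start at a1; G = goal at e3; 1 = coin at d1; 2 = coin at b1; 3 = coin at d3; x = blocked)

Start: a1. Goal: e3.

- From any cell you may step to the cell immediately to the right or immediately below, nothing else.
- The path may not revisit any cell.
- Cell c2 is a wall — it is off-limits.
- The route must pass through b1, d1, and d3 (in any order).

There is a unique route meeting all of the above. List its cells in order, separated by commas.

Moves only go right or down, so the column and row indices never decrease.
Route from a1: 3× right (reaching d1), 2× down (reaching d3), right to e3 — 6 moves in all.
Check: all required cells visited.

a1, b1, c1, d1, d2, d3, e3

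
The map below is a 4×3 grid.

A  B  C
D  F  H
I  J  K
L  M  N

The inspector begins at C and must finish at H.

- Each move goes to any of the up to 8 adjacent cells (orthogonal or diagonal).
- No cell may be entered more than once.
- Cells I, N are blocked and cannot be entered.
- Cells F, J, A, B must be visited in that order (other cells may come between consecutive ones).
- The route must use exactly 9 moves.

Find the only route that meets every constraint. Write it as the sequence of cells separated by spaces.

C F K M L J D A B H

The waypoints must appear in the order F, J, A, B, with no cell reused.
Route from C: down-left to F, down-right to K, down-left to M, left to L, up-right to J, up-left to D, up to A, right to B, down-right to H — 9 moves in all.
Check: order respected (F at step 1, J at step 5, A at step 7, B at step 8); 9 moves as required.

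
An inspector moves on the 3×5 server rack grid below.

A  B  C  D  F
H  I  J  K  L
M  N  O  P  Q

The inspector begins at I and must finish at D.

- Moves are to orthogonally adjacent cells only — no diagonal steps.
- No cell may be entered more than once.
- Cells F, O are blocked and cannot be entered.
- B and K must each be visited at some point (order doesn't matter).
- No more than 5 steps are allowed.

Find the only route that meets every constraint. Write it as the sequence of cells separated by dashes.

I - B - C - J - K - D

The 5-move cap with required stops at B, K leaves no slack for detours.
Route from I: up 1 to B, right 1 to C, down 1 to J, right 1 to K, up 1 to D — 5 moves in all.
Check: all required cells visited; 5 ≤ 5 moves.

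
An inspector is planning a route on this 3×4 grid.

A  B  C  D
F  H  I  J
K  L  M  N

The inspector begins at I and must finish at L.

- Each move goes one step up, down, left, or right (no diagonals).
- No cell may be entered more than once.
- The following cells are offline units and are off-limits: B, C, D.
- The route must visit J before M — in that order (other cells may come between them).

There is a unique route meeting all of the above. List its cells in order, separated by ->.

The waypoints must appear in the order J, M, with no cell reused.
Route from I: right 1 to J, down 1 to N, left 2 to L — 4 moves in all.
Check: order respected (J at step 1, M at step 3).

I -> J -> N -> M -> L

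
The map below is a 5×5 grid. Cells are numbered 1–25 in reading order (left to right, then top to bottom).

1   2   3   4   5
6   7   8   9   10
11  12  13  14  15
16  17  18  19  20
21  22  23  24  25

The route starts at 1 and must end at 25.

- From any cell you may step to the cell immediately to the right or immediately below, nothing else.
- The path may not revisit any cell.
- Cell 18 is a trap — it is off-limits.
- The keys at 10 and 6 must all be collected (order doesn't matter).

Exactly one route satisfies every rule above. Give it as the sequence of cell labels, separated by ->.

1 -> 6 -> 7 -> 8 -> 9 -> 10 -> 15 -> 20 -> 25

Moves only go right or down, so the column and row indices never decrease.
Route from 1: down to 6, 4× right (reaching 10), 3× down (reaching 25) — 8 moves in all.
Check: all required cells visited.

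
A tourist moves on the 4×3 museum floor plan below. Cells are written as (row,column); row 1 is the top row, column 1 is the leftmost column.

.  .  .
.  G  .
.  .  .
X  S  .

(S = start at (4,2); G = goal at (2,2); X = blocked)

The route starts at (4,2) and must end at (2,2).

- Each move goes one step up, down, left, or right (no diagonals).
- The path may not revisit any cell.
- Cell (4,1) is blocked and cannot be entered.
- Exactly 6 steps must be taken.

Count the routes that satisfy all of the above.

Need simple routes of exactly 6 moves from (4,2) to (2,2) (Manhattan distance 2, so 2 moves are spent on a detour and 2 undoing it).
Enumerating: (4,2) (3,2) (3,1) (2,1) (1,1) (1,2) (2,2) | (4,2) (3,2) (3,3) (2,3) (1,3) (1,2) (2,2) | (4,2) (4,3) (3,3) (2,3) (1,3) (1,2) (2,2) | (4,2) (4,3) (3,3) (3,2) (3,1) (2,1) (2,2).
That gives 4 routes.

4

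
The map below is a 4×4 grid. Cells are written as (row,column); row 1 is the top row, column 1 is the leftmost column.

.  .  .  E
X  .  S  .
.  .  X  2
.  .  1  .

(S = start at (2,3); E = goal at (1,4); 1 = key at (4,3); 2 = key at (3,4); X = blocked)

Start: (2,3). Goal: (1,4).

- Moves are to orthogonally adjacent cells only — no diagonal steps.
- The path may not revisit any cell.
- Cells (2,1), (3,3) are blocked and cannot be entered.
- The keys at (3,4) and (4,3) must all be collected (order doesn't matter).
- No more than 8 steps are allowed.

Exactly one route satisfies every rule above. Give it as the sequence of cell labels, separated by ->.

Any route must reach (3,4) and (4,3) and still end at (1,4) within 8 moves, so the order of the required stops is forced.
Route from (2,3): left to (2,2), 2× down (reaching (4,2)), 2× right (reaching (4,4)), 3× up (reaching (1,4)) — 8 moves in all.
Check: all required cells visited; 8 ≤ 8 moves.

(2,3) -> (2,2) -> (3,2) -> (4,2) -> (4,3) -> (4,4) -> (3,4) -> (2,4) -> (1,4)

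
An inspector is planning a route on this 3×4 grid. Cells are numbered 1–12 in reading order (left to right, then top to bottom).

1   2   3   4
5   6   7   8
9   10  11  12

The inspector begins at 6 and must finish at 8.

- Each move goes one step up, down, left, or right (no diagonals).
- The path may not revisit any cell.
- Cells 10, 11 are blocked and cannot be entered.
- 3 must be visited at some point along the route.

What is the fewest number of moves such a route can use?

4

Any route passes through 3 somewhere between 6 and 8. Summing Manhattan distances along the two legs (6 → 3 → 8) gives a lower bound of 2 + 2 = 4 moves.
A route of 4 moves achieves this: 6 → 2 → 3 → 7 → 8.
Since 4 matches the lower bound, it is optimal.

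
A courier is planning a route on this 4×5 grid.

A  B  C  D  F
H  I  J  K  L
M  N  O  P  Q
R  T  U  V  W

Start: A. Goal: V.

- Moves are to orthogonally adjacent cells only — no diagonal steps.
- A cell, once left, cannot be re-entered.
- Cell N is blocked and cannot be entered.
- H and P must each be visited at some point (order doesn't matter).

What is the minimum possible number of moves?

Any route passes through H and P in some order between A and V. Summing Manhattan distances along each leg and taking the cheapest ordering (A → H → P → V) gives a lower bound of 1 + 4 + 1 = 6 moves.
A route of 6 moves achieves this: A → H → I → J → O → P → V.
Since 6 matches the lower bound, it is optimal.

6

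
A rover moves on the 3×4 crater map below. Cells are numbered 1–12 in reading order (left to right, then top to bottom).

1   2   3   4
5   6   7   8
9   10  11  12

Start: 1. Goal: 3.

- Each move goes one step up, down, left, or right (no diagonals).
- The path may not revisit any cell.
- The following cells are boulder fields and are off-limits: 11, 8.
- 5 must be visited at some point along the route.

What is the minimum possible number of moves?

4

Any route passes through 5 somewhere between 1 and 3. Summing Manhattan distances along the two legs (1 → 5 → 3) gives a lower bound of 1 + 3 = 4 moves.
A route of 4 moves achieves this: 1 → 5 → 6 → 2 → 3.
Since 4 matches the lower bound, it is optimal.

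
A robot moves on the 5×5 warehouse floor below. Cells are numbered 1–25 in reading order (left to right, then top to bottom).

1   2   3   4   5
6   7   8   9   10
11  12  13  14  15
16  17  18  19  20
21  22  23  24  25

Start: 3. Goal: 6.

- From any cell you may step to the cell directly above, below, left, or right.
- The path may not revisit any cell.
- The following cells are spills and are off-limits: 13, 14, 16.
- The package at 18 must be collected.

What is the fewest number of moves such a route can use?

Any route passes through 18 somewhere between 3 and 6. Summing Manhattan distances along the two legs (3 → 18 → 6) gives a lower bound of 3 + 4 = 7 moves.
That bound ignores the blocked cells. Measuring each leg by the fewest moves that actually steer around them (3→18: 5; 18→6: 4) raises the lower bound to 9.
The shortest route satisfying every rule uses 11 moves: 3 → 8 → 9 → 10 → 15 → 20 → 19 → 18 → 17 → 12 → 7 → 6.
The no-revisit rule (legs can't share cells) pushes the minimum above the 9-move bound; an exhaustive check rules out every length from 9 to 10, leaving 11 as the minimum.

11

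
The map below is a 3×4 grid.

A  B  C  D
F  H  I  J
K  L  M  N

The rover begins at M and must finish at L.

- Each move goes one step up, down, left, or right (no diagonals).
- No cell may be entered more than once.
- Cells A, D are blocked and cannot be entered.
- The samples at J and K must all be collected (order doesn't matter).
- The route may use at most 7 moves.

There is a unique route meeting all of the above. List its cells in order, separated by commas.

M, N, J, I, H, F, K, L

The 7-move cap with required stops at J, K leaves no slack for detours.
Route from M: right to N, up to J, 3× left (reaching F), down to K, right to L — 7 moves in all.
Check: all required cells visited; 7 ≤ 7 moves.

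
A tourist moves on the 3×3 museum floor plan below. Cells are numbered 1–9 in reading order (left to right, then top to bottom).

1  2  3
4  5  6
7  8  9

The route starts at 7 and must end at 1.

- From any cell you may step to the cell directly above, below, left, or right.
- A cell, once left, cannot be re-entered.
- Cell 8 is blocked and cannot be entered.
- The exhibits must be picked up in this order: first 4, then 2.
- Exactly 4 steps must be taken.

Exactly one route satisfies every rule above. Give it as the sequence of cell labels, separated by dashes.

7 - 4 - 5 - 2 - 1

The waypoints must appear in the order 4, 2, with no cell reused.
Route from 7: up to 4, right to 5, up to 2, left to 1 — 4 moves in all.
Check: order respected (4 at step 1, 2 at step 3); 4 moves as required.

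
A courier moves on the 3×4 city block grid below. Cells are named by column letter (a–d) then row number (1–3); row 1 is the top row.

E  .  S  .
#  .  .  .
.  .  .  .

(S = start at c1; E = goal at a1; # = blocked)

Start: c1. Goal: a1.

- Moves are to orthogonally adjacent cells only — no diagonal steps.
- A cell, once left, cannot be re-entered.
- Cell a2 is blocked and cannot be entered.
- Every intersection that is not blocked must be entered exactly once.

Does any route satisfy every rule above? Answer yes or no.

no

Cell a3 has only one open neighbour but is neither the start nor the goal, so a Hamiltonian route would have to both enter and leave it through the same neighbour — impossible without revisiting.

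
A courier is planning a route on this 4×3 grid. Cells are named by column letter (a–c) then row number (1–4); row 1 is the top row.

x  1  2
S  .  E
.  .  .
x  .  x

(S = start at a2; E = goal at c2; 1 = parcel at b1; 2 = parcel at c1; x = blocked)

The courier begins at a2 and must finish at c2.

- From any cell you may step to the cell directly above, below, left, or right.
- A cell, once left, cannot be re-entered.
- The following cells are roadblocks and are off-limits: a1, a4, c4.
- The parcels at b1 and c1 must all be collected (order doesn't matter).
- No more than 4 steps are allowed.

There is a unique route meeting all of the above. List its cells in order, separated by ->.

Any route must reach b1 and c1 and still end at c2 within 4 moves, so the order of the required stops is forced.
Route from a2: right to b2, up to b1, right to c1, down to c2 — 4 moves in all.
Check: all required cells visited; 4 ≤ 4 moves.

a2 -> b2 -> b1 -> c1 -> c2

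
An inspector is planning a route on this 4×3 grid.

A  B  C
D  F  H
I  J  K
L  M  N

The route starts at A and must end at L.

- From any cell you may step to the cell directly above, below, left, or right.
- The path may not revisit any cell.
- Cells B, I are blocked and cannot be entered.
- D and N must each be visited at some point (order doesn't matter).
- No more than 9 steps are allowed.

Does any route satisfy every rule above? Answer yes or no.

One route that works: A → D → F → J → K → N → M → L.

yes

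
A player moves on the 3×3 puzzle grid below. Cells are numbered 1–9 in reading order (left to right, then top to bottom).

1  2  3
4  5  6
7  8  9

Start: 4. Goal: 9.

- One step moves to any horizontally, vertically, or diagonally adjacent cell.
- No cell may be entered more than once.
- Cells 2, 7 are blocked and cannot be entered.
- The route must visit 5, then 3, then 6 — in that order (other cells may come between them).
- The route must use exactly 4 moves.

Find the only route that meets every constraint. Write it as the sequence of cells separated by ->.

4 -> 5 -> 3 -> 6 -> 9

The waypoints must appear in the order 5, 3, 6, with no cell reused.
Route from 4: right to 5, up-right to 3, 2× down (reaching 9) — 4 moves in all.
Check: order respected (5 at step 1, 3 at step 2, 6 at step 3); 4 moves as required.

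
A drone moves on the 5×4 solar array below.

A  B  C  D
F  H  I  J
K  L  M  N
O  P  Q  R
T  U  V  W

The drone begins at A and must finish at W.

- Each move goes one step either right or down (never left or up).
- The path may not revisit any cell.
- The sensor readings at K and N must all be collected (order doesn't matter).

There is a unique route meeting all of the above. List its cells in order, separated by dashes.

Moves only go right or down, so the column and row indices never decrease.
Route from A: 2× down (reaching K), 3× right (reaching N), 2× down (reaching W) — 7 moves in all.
Check: all required cells visited.

A - F - K - L - M - N - R - W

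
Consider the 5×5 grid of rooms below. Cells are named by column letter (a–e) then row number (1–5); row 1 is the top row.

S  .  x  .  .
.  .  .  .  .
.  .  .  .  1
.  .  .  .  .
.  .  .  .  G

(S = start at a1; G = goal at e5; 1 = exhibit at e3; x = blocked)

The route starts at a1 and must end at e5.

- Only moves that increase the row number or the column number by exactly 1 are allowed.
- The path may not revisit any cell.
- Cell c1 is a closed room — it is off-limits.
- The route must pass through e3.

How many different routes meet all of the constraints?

9

A right/down-only route from a1 to e5 makes exactly 4 down-moves and 4 right-moves in some order.
With no other constraints that would be C(8,4) = 70 routes.
Split at e3 and multiply the segment counts (each segment already excludes blocked cells): a1→e3: 9; e3→e5: 1; product = 9.
That gives 9 routes.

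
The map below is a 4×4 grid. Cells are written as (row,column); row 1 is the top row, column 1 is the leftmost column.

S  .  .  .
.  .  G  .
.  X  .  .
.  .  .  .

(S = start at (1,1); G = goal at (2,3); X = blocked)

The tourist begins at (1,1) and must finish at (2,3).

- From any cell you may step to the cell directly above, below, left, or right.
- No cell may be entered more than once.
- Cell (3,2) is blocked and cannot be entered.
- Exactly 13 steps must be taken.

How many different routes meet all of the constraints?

Need simple routes of exactly 13 moves from (1,1) to (2,3) (Manhattan distance 3, so 5 moves are spent on a detour and 5 undoing it).
Enumerating: (1,1) (2,1) (3,1) (4,1) (4,2) (4,3) (3,3) (3,4) (2,4) (1,4) (1,3) (1,2) (2,2) (2,3) | (1,1) (2,1) (3,1) (4,1) (4,2) (4,3) (4,4) (3,4) (2,4) (1,4) (1,3) (1,2) (2,2) (2,3) | (1,1) (1,2) (2,2) (2,1) (3,1) (4,1) (4,2) (4,3) (3,3) (3,4) (2,4) (1,4) (1,3) (2,3) | (1,1) (1,2) (2,2) (2,1) (3,1) (4,1) (4,2) (4,3) (4,4) (3,4) (2,4) (1,4) (1,3) (2,3) | (1,1) (1,2) (1,3) (1,4) (2,4) (3,4) (4,4) (4,3) (4,2) (4,1) (3,1) (2,1) (2,2) (2,3) | (1,1) (1,2) (1,3) (1,4) (2,4) (3,4) (3,3) (4,3) (4,2) (4,1) (3,1) (2,1) (2,2) (2,3).
That gives 6 routes.

6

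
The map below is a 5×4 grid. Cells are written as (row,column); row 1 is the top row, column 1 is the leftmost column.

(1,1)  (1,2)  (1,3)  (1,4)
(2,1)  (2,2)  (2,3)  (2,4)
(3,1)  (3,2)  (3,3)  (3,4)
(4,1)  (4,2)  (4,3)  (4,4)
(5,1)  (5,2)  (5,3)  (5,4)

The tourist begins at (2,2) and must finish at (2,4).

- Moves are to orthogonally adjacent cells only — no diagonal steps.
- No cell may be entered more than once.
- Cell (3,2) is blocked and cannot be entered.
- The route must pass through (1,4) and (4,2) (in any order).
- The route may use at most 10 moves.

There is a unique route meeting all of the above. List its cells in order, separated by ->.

The budget equals the shortest possible length, so every move has to be on a shortest route through the required cells.
Route from (2,2): left 1 to (2,1), down 2 to (4,1), right 2 to (4,3), up 3 to (1,3), right 1 to (1,4), down 1 to (2,4) — 10 moves in all.
Check: all required cells visited; 10 ≤ 10 moves.

(2,2) -> (2,1) -> (3,1) -> (4,1) -> (4,2) -> (4,3) -> (3,3) -> (2,3) -> (1,3) -> (1,4) -> (2,4)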